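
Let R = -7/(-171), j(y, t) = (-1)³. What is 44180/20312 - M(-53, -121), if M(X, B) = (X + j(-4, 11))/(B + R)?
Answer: 22695566/13129169 ≈ 1.7286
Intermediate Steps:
j(y, t) = -1
R = 7/171 (R = -7*(-1/171) = 7/171 ≈ 0.040936)
M(X, B) = (-1 + X)/(7/171 + B) (M(X, B) = (X - 1)/(B + 7/171) = (-1 + X)/(7/171 + B))
44180/20312 - M(-53, -121) = 44180/20312 - 171*(-1 - 53)/(7 + 171*(-121)) = 44180*(1/20312) - 171*(-54)/(7 - 20691) = 11045/5078 - 171*(-54)/(-20684) = 11045/5078 - 171*(-1)*(-54)/20684 = 11045/5078 - 1*4617/10342 = 11045/5078 - 4617/10342 = 22695566/13129169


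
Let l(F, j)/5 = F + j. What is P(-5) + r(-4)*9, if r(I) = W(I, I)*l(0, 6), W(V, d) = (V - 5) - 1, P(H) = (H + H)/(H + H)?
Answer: -2699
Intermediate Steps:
P(H) = 1 (P(H) = (2*H)/((2*H)) = (2*H)*(1/(2*H)) = 1)
W(V, d) = -6 + V (W(V, d) = (-5 + V) - 1 = -6 + V)
l(F, j) = 5*F + 5*j (l(F, j) = 5*(F + j) = 5*F + 5*j)
r(I) = -180 + 30*I (r(I) = (-6 + I)*(5*0 + 5*6) = (-6 + I)*(0 + 30) = (-6 + I)*30 = -180 + 30*I)
P(-5) + r(-4)*9 = 1 + (-180 + 30*(-4))*9 = 1 + (-180 - 120)*9 = 1 - 300*9 = 1 - 2700 = -2699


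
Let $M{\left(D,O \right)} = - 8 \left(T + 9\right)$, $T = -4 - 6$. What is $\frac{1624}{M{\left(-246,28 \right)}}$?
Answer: $203$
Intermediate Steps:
$T = -10$ ($T = -4 - 6 = -10$)
$M{\left(D,O \right)} = 8$ ($M{\left(D,O \right)} = - 8 \left(-10 + 9\right) = \left(-8\right) \left(-1\right) = 8$)
$\frac{1624}{M{\left(-246,28 \right)}} = \frac{1624}{8} = 1624 \cdot \frac{1}{8} = 203$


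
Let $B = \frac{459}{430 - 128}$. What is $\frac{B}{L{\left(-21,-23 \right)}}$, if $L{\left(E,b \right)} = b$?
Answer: $- \frac{459}{6946} \approx -0.066081$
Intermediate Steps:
$B = \frac{459}{302} \approx 1.5199$
$\frac{B}{L{\left(-21,-23 \right)}} = \frac{459}{302 \left(-23\right)} = \frac{459}{302} \left(- \frac{1}{23}\right) = - \frac{459}{6946}$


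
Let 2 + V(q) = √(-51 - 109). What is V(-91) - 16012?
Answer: -16014 + 4*I*√10 ≈ -16014.0 + 12.649*I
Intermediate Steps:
V(q) = -2 + 4*I*√10 (V(q) = -2 + √(-51 - 109) = -2 + √(-160) = -2 + 4*I*√10)
V(-91) - 16012 = (-2 + 4*I*√10) - 16012 = -16014 + 4*I*√10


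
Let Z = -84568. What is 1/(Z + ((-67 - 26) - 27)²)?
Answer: -1/70168 ≈ -1.4252e-5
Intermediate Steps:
1/(Z + ((-67 - 26) - 27)²) = 1/(-84568 + ((-67 - 26) - 27)²) = 1/(-84568 + (-93 - 27)²) = 1/(-84568 + (-120)²) = 1/(-84568 + 14400) = 1/(-70168) = -1/70168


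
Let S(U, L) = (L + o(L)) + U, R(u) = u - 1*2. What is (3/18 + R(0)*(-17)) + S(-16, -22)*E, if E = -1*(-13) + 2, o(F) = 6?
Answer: -2675/6 ≈ -445.83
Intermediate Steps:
E = 15 (E = 13 + 2 = 15)
R(u) = -2 + u (R(u) = u - 2 = -2 + u)
S(U, L) = 6 + L + U (S(U, L) = (L + 6) + U = (6 + L) + U = 6 + L + U)
(3/18 + R(0)*(-17)) + S(-16, -22)*E = (3/18 + (-2 + 0)*(-17)) + (6 - 22 - 16)*15 = (3*(1/18) - 2*(-17)) - 32*15 = (⅙ + 34) - 480 = 205/6 - 480 = -2675/6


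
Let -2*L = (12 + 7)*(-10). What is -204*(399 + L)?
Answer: -100776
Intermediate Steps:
L = 95 (L = -(12 + 7)*(-10)/2 = -19*(-10)/2 = -½*(-190) = 95)
-204*(399 + L) = -204*(399 + 95) = -204*494 = -100776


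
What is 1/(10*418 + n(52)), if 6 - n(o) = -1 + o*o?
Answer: 1/1483 ≈ 0.00067431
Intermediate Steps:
n(o) = 7 - o**2 (n(o) = 6 - (-1 + o*o) = 6 - (-1 + o**2) = 6 + (1 - o**2) = 7 - o**2)
1/(10*418 + n(52)) = 1/(10*418 + (7 - 1*52**2)) = 1/(4180 + (7 - 1*2704)) = 1/(4180 + (7 - 2704)) = 1/(4180 - 2697) = 1/1483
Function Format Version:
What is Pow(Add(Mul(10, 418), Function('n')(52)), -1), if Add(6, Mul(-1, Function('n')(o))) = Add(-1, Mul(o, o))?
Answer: Rational(1, 1483) ≈ 0.00067431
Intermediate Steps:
Function('n')(o) = Add(7, Mul(-1, Pow(o, 2))) (Function('n')(o) = Add(6, Mul(-1, Add(-1, Mul(o, o)))) = Add(6, Mul(-1, Add(-1, Pow(o, 2)))) = Add(6, Add(1, Mul(-1, Pow(o, 2)))) = Add(7, Mul(-1, Pow(o, 2))))
Pow(Add(Mul(10, 418), Function('n')(52)), -1) = Pow(Add(Mul(10, 418), Add(7, Mul(-1, Pow(52, 2)))), -1) = Pow(Add(4180, Add(7, Mul(-1, 2704))), -1) = Pow(Add(4180, Add(7, -2704)), -1) = Pow(Add(4180, -2697), -1) = Pow(1483, -1) = Rational(1, 1483)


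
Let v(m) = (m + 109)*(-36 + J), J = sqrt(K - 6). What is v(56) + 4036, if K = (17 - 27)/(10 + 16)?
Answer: -1904 + 165*I*sqrt(1079)/13 ≈ -1904.0 + 416.92*I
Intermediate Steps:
K = -5/13 (K = -10/26 = -10*1/26 = -5/13 ≈ -0.38462)
J = I*sqrt(1079)/13 (J = sqrt(-5/13 - 6) = sqrt(-83/13) = I*sqrt(1079)/13 ≈ 2.5268*I)
v(m) = (-36 + I*sqrt(1079)/13)*(109 + m) (v(m) = (m + 109)*(-36 + I*sqrt(1079)/13) = (109 + m)*(-36 + I*sqrt(1079)/13) = (-36 + I*sqrt(1079)/13)*(109 + m))
v(56) + 4036 = (-3924 - 36*56 + 109*I*sqrt(1079)/13 + (1/13)*I*56*sqrt(1079)) + 4036 = (-3924 - 2016 + 109*I*sqrt(1079)/13 + 56*I*sqrt(1079)/13) + 4036 = (-5940 + 165*I*sqrt(1079)/13) + 4036 = -1904 + 165*I*sqrt(1079)/13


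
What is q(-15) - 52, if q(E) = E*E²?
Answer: -3427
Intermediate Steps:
q(E) = E³
q(-15) - 52 = (-15)³ - 52 = -3375 - 52 = -3427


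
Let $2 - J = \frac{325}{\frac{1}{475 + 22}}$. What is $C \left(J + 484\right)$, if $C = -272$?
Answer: $43802608$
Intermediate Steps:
$J = -161523$ ($J = 2 - \frac{325}{\frac{1}{475 + 22}} = 2 - \frac{325}{\frac{1}{497}} = 2 - 325 \frac{1}{\frac{1}{497}} = 2 - 325 \cdot 497 = 2 - 161525 = -161523$)
$C \left(J + 484\right) = - 272 \left(-161523 + 484\right) = \left(-272\right) \left(-161039\right) = 43802608$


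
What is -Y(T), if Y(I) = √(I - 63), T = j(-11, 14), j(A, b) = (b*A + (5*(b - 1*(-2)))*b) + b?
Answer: -√917 ≈ -30.282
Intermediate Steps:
j(A, b) = b + A*b + b*(10 + 5*b) (j(A, b) = (A*b + (5*(b + 2))*b) + b = (A*b + (5*(2 + b))*b) + b = (A*b + (10 + 5*b)*b) + b = (A*b + b*(10 + 5*b)) + b = b + A*b + b*(10 + 5*b))
T = 980 (T = 14*(11 - 11 + 5*14) = 14*(11 - 11 + 70) = 14*70 = 980)
Y(I) = √(-63 + I)
-Y(T) = -√(-63 + 980) = -√917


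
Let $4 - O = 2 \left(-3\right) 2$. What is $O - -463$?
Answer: $479$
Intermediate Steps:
$O = 16$ ($O = 4 - 2 \left(-3\right) 2 = 4 - \left(-6\right) 2 = 4 - -12 = 4 + 12 = 16$)
$O - -463 = 16 - -463 = 16 + 463 = 479$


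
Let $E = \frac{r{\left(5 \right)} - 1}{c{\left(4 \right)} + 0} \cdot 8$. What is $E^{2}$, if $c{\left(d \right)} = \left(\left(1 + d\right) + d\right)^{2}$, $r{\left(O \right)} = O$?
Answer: $\frac{1024}{6561} \approx 0.15607$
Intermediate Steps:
$c{\left(d \right)} = \left(1 + 2 d\right)^{2}$
$E = \frac{32}{81}$ ($E = \frac{5 - 1}{\left(1 + 2 \cdot 4\right)^{2} + 0} \cdot 8 = \frac{4}{\left(1 + 8\right)^{2} + 0} \cdot 8 = \frac{4}{9^{2} + 0} \cdot 8 = \frac{4}{81 + 0} \cdot 8 = \frac{4}{81} \cdot 8 = \frac{32}{81} \approx 0.39506$)
$E^{2} = \left(\frac{32}{81}\right)^{2} = \frac{1024}{6561}$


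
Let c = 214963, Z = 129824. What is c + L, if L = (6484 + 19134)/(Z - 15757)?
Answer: 24520210139/114067 ≈ 2.1496e+5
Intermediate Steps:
L = 25618/114067 (L = (6484 + 19134)/(129824 - 15757) = 25618/114067 ≈ 0.22459)
c + L = 214963 + 25618/114067 = 24520210139/114067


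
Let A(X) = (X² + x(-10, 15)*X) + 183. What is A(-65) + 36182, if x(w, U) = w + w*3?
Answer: 43190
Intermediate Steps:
x(w, U) = 4*w (x(w, U) = w + 3*w = 4*w)
A(X) = 183 + X² - 40*X (A(X) = (X² + (4*(-10))*X) + 183 = (X² - 40*X) + 183 = 183 + X² - 40*X)
A(-65) + 36182 = (183 + (-65)² - 40*(-65)) + 36182 = (183 + 4225 + 2600) + 36182 = 7008 + 36182 = 43190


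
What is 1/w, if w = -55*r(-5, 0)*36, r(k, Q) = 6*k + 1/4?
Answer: 1/58905 ≈ 1.6976e-5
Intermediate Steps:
r(k, Q) = ¼ + 6*k (r(k, Q) = 6*k + ¼ = ¼ + 6*k)
w = 58905 (w = -55*(¼ + 6*(-5))*36 = -55*(¼ - 30)*36 = -55*(-119/4)*36 = (6545/4)*36 = 58905)
1/w = 1/58905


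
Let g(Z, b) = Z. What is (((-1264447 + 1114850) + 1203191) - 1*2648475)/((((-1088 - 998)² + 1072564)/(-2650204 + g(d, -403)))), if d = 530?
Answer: 2112957359397/2711980 ≈ 7.7912e+5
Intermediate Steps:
(((-1264447 + 1114850) + 1203191) - 1*2648475)/((((-1088 - 998)² + 1072564)/(-2650204 + g(d, -403)))) = (((-1264447 + 1114850) + 1203191) - 1*2648475)/((((-1088 - 998)² + 1072564)/(-2650204 + 530))) = ((-149597 + 1203191) - 2648475)/((((-2086)² + 1072564)/(-2649674))) = (1053594 - 2648475)/(((4351396 + 1072564)*(-1/2649674))) = -1594881/(5423960*(-1/2649674)) = -1594881/(-2711980/1324837) = -1594881*(-1324837/2711980) = 2112957359397/2711980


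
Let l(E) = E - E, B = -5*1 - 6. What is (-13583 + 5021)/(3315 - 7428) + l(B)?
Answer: 2854/1371 ≈ 2.0817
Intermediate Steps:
B = -11 (B = -5 - 6 = -11)
l(E) = 0
(-13583 + 5021)/(3315 - 7428) + l(B) = (-13583 + 5021)/(3315 - 7428) + 0 = -8562/(-4113) + 0 = -8562*(-1/4113) + 0 = 2854/1371 + 0 = 2854/1371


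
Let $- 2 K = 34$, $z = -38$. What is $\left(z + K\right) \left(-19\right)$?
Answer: $1045$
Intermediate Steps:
$K = -17$ ($K = \left(- \frac{1}{2}\right) 34 = -17$)
$\left(z + K\right) \left(-19\right) = \left(-38 - 17\right) \left(-19\right) = \left(-55\right) \left(-19\right) = 1045$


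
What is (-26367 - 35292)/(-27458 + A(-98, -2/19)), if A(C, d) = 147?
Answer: 1989/881 ≈ 2.2577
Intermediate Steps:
(-26367 - 35292)/(-27458 + A(-98, -2/19)) = (-26367 - 35292)/(-27458 + 147) = -61659/(-27311) = -61659*(-1/27311) = 1989/881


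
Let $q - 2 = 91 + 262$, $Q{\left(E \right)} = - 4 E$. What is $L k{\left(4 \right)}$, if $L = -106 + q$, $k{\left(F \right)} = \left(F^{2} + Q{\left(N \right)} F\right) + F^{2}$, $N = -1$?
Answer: $11952$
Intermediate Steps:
$k{\left(F \right)} = 2 F^{2} + 4 F$ ($k{\left(F \right)} = \left(F^{2} + \left(-4\right) \left(-1\right) F\right) + F^{2} = \left(F^{2} + 4 F\right) + F^{2} = 2 F^{2} + 4 F$)
$q = 355$ ($q = 2 + \left(91 + 262\right) = 2 + 353 = 355$)
$L = 249$ ($L = -106 + 355 = 249$)
$L k{\left(4 \right)} = 249 \cdot 2 \cdot 4 \left(2 + 4\right) = 249 \cdot 2 \cdot 4 \cdot 6 = 249 \cdot 48 = 11952$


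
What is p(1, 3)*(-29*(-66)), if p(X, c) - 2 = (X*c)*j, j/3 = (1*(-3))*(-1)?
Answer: 55506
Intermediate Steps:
j = 9 (j = 3*((1*(-3))*(-1)) = 3*(-3*(-1)) = 3*3 = 9)
p(X, c) = 2 + 9*X*c (p(X, c) = 2 + (X*c)*9 = 2 + 9*X*c)
p(1, 3)*(-29*(-66)) = (2 + 9*1*3)*(-29*(-66)) = (2 + 27)*1914 = 29*1914 = 55506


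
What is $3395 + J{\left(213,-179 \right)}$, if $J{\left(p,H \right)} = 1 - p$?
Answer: $3183$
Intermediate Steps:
$3395 + J{\left(213,-179 \right)} = 3395 + \left(1 - 213\right) = 3395 - 212 = 3183$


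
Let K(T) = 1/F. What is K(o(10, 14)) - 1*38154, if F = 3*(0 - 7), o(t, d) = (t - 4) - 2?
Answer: -801235/21 ≈ -38154.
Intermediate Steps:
o(t, d) = -6 + t (o(t, d) = (-4 + t) - 2 = -6 + t)
F = -21 (F = 3*(-7) = -21)
K(T) = -1/21 (K(T) = 1/(-21) = -1/21)
K(o(10, 14)) - 1*38154 = -1/21 - 1*38154 = -1/21 - 38154 = -801235/21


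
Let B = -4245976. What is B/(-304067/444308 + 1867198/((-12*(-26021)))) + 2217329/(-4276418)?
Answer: -629777782187535153046297/785434170769570450 ≈ -8.0182e+5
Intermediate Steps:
B/(-304067/444308 + 1867198/((-12*(-26021)))) + 2217329/(-4276418) = -4245976/(-304067/444308 + 1867198/((-12*(-26021)))) + 2217329/(-4276418) = -4245976/(-304067*1/444308 + 1867198/312252) + 2217329*(-1/4276418) = -4245976/(-304067/444308 + 1867198*(1/312252)) - 2217329/4276418 = -4245976/(-304067/444308 + 933599/156126) - 2217329/4276418 = -4245976/183666370025/34684015404 - 2217329/4276418 = -4245976*34684015404/183666370025 - 2217329/4276418 = -147267496989014304/183666370025 - 2217329/4276418 = -629777782187535153046297/785434170769570450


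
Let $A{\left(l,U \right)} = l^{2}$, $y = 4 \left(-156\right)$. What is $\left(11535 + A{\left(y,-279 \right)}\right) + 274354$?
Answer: $675265$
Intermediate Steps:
$y = -624$
$\left(11535 + A{\left(y,-279 \right)}\right) + 274354 = \left(11535 + \left(-624\right)^{2}\right) + 274354 = \left(11535 + 389376\right) + 274354 = 400911 + 274354 = 675265$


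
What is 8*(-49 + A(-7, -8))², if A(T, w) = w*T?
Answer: 392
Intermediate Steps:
A(T, w) = T*w
8*(-49 + A(-7, -8))² = 8*(-49 - 7*(-8))² = 8*(-49 + 56)² = 8*7² = 8*49 = 392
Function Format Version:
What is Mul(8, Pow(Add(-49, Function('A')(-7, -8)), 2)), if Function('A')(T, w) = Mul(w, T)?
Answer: 392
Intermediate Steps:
Function('A')(T, w) = Mul(T, w)
Mul(8, Pow(Add(-49, Function('A')(-7, -8)), 2)) = Mul(8, Pow(Add(-49, Mul(-7, -8)), 2)) = Mul(8, Pow(Add(-49, 56), 2)) = Mul(8, Pow(7, 2)) = Mul(8, 49) = 392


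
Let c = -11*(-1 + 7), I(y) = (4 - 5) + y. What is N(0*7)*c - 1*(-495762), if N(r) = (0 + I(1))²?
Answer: 495762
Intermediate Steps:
I(y) = -1 + y
N(r) = 0 (N(r) = (0 + (-1 + 1))² = (0 + 0)² = 0² = 0)
c = -66 (c = -11*6 = -66)
N(0*7)*c - 1*(-495762) = 0*(-66) - 1*(-495762) = 0 + 495762 = 495762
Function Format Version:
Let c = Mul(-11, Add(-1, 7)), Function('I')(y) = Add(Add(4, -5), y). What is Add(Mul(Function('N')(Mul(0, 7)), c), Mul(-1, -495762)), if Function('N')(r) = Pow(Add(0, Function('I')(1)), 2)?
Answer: 495762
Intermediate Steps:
Function('I')(y) = Add(-1, y)
Function('N')(r) = 0 (Function('N')(r) = Pow(Add(0, Add(-1, 1)), 2) = Pow(Add(0, 0), 2) = Pow(0, 2) = 0)
c = -66 (c = Mul(-11, 6) = -66)
Add(Mul(Function('N')(Mul(0, 7)), c), Mul(-1, -495762)) = Add(Mul(0, -66), Mul(-1, -495762)) = Add(0, 495762) = 495762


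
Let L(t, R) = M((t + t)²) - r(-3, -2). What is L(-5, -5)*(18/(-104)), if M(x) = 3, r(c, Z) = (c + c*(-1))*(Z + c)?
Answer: -27/52 ≈ -0.51923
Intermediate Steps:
r(c, Z) = 0 (r(c, Z) = (c - c)*(Z + c) = 0*(Z + c) = 0)
L(t, R) = 3 (L(t, R) = 3 - 1*0 = 3 + 0 = 3)
L(-5, -5)*(18/(-104)) = 3*(18/(-104)) = 3*(18*(-1/104)) = 3*(-9/52) = -27/52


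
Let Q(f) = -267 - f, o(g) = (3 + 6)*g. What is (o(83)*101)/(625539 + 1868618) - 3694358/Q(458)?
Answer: 9214363565281/1808263825 ≈ 5095.7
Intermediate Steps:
o(g) = 9*g
(o(83)*101)/(625539 + 1868618) - 3694358/Q(458) = ((9*83)*101)/(625539 + 1868618) - 3694358/(-267 - 1*458) = (747*101)/2494157 - 3694358/(-267 - 458) = 75447*(1/2494157) - 3694358/(-725) = 75447/2494157 - 3694358*(-1/725) = 75447/2494157 + 3694358/725 = 9214363565281/1808263825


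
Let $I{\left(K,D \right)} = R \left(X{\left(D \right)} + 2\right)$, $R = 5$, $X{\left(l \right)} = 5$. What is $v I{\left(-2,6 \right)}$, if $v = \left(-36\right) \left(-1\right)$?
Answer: $1260$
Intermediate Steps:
$v = 36$
$I{\left(K,D \right)} = 35$ ($I{\left(K,D \right)} = 5 \left(5 + 2\right) = 5 \cdot 7 = 35$)
$v I{\left(-2,6 \right)} = 36 \cdot 35 = 1260$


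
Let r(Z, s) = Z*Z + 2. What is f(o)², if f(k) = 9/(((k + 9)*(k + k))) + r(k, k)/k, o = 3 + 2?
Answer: 23409/784 ≈ 29.858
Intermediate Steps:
r(Z, s) = 2 + Z² (r(Z, s) = Z² + 2 = 2 + Z²)
o = 5
f(k) = (2 + k²)/k + 9/(2*k*(9 + k)) (f(k) = 9/(((k + 9)*(k + k))) + (2 + k²)/k = 9/(((9 + k)*(2*k))) + (2 + k²)/k = 9/((2*k*(9 + k))) + (2 + k²)/k = 9*(1/(2*k*(9 + k))) + (2 + k²)/k = 9/(2*k*(9 + k)) + (2 + k²)/k = (2 + k²)/k + 9/(2*k*(9 + k)))
f(o)² = ((45/2 + 9*5² + 5*(2 + 5²))/(5*(9 + 5)))² = ((⅕)*(45/2 + 9*25 + 5*(2 + 25))/14)² = ((⅕)*(1/14)*(45/2 + 225 + 5*27))² = ((⅕)*(1/14)*(45/2 + 225 + 135))² = ((⅕)*(1/14)*(765/2))² = (153/28)² = 23409/784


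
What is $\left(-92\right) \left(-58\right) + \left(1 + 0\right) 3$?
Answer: $5339$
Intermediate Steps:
$\left(-92\right) \left(-58\right) + \left(1 + 0\right) 3 = 5336 + 1 \cdot 3 = 5336 + 3 = 5339$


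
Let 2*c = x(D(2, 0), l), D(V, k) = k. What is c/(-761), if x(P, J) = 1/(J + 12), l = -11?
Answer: -1/1522 ≈ -0.00065703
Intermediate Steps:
x(P, J) = 1/(12 + J)
c = ½ (c = 1/(2*(12 - 11)) = (½)/1 = (½)*1 = ½ ≈ 0.50000)
c/(-761) = (½)/(-761) = (½)*(-1/761) = -1/1522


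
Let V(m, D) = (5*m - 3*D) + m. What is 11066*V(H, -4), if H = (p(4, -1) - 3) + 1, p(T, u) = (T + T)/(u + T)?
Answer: 177056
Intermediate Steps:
p(T, u) = 2*T/(T + u) (p(T, u) = (2*T)/(T + u) = 2*T/(T + u))
H = 2/3 (H = (2*4/(4 - 1) - 3) + 1 = (2*4/3 - 3) + 1 = (2*4*(1/3) - 3) + 1 = (8/3 - 3) + 1 = -1/3 + 1 = 2/3 ≈ 0.66667)
V(m, D) = -3*D + 6*m (V(m, D) = (-3*D + 5*m) + m = -3*D + 6*m)
11066*V(H, -4) = 11066*(-3*(-4) + 6*(2/3)) = 11066*(12 + 4) = 11066*16 = 177056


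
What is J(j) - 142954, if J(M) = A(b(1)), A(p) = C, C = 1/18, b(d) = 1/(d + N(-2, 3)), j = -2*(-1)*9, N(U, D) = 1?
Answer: -2573171/18 ≈ -1.4295e+5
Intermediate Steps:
j = 18 (j = 2*9 = 18)
b(d) = 1/(1 + d) (b(d) = 1/(d + 1) = 1/(1 + d))
C = 1/18 ≈ 0.055556
A(p) = 1/18
J(M) = 1/18
J(j) - 142954 = 1/18 - 142954 = -2573171/18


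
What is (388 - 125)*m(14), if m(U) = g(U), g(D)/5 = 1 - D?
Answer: -17095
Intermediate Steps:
g(D) = 5 - 5*D (g(D) = 5*(1 - D) = 5 - 5*D)
m(U) = 5 - 5*U
(388 - 125)*m(14) = (388 - 125)*(5 - 5*14) = 263*(5 - 70) = 263*(-65) = -17095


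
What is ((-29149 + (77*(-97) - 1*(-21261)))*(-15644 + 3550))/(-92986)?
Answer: -92863779/46493 ≈ -1997.4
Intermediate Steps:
((-29149 + (77*(-97) - 1*(-21261)))*(-15644 + 3550))/(-92986) = ((-29149 + (-7469 + 21261))*(-12094))*(-1/92986) = ((-29149 + 13792)*(-12094))*(-1/92986) = -15357*(-12094)*(-1/92986) = 185727558*(-1/92986) = -92863779/46493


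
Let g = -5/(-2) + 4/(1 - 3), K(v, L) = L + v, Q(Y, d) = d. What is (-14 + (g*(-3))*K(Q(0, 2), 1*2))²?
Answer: 400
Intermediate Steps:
g = ½ (g = -5*(-½) + 4/(-2) = 5/2 + 4*(-½) = 5/2 - 2 = ½ ≈ 0.50000)
(-14 + (g*(-3))*K(Q(0, 2), 1*2))² = (-14 + ((½)*(-3))*(1*2 + 2))² = (-14 - 3*(2 + 2)/2)² = (-14 - 3/2*4)² = (-14 - 6)² = (-20)² = 400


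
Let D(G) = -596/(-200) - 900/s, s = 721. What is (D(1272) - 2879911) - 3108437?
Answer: -215879882971/36050 ≈ -5.9883e+6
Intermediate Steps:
D(G) = 62429/36050 (D(G) = -596/(-200) - 900/721 = -596*(-1/200) - 900*1/721 = 149/50 - 900/721 = 62429/36050)
(D(1272) - 2879911) - 3108437 = (62429/36050 - 2879911) - 3108437 = -103820729121/36050 - 3108437 = -215879882971/36050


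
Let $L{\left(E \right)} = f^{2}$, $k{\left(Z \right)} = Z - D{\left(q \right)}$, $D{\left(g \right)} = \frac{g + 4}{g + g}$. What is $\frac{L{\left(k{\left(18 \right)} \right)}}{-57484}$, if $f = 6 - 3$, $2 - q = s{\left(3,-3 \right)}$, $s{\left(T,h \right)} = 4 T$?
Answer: $- \frac{9}{57484} \approx -0.00015657$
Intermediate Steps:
$q = -10$ ($q = 2 - 4 \cdot 3 = 2 - 12 = -10$)
$f = 3$
$D{\left(g \right)} = \frac{4 + g}{2 g}$
$k{\left(Z \right)} = - \frac{3}{10} + Z$ ($k{\left(Z \right)} = Z - \frac{4 - 10}{2 \left(-10\right)} = Z - \frac{1}{2} \left(- \frac{1}{10}\right) \left(-6\right) = Z - \frac{3}{10} = - \frac{3}{10} + Z$)
$L{\left(E \right)} = 9$ ($L{\left(E \right)} = 3^{2} = 9$)
$\frac{L{\left(k{\left(18 \right)} \right)}}{-57484} = \frac{9}{-57484} = 9 \left(- \frac{1}{57484}\right) = - \frac{9}{57484}$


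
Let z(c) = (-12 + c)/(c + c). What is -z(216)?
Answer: -17/36 ≈ -0.47222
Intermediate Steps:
z(c) = (-12 + c)/(2*c) (z(c) = (-12 + c)/((2*c)) = (-12 + c)*(1/(2*c)) = (-12 + c)/(2*c))
-z(216) = -(-12 + 216)/(2*216) = -204/(2*216) = -1*17/36 = -17/36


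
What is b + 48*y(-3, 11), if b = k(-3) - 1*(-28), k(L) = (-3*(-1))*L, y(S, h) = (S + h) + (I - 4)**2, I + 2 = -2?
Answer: 3475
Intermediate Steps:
I = -4 (I = -2 - 2 = -4)
y(S, h) = 64 + S + h (y(S, h) = (S + h) + (-4 - 4)**2 = (S + h) + (-8)**2 = (S + h) + 64 = 64 + S + h)
k(L) = 3*L
b = 19 (b = 3*(-3) - 1*(-28) = -9 + 28 = 19)
b + 48*y(-3, 11) = 19 + 48*(64 - 3 + 11) = 19 + 48*72 = 19 + 3456 = 3475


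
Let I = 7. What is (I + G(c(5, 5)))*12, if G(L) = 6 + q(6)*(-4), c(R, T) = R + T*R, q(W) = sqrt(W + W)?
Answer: 156 - 96*sqrt(3) ≈ -10.277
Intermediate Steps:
q(W) = sqrt(2)*sqrt(W) (q(W) = sqrt(2*W) = sqrt(2)*sqrt(W))
c(R, T) = R + R*T
G(L) = 6 - 8*sqrt(3) (G(L) = 6 + (sqrt(2)*sqrt(6))*(-4) = 6 + (2*sqrt(3))*(-4) = 6 - 8*sqrt(3))
(I + G(c(5, 5)))*12 = (7 + (6 - 8*sqrt(3)))*12 = (13 - 8*sqrt(3))*12 = 156 - 96*sqrt(3)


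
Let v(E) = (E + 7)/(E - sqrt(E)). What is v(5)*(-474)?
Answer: -1422 - 1422*sqrt(5)/5 ≈ -2057.9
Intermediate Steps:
v(E) = (7 + E)/(E - sqrt(E))
v(5)*(-474) = ((7 + 5)/(5 - sqrt(5)))*(-474) = (12/(5 - sqrt(5)))*(-474) = -5688/(5 - sqrt(5))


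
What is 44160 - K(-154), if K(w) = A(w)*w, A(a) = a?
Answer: 20444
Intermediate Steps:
K(w) = w² (K(w) = w*w = w²)
44160 - K(-154) = 44160 - 1*(-154)² = 44160 - 1*23716 = 44160 - 23716 = 20444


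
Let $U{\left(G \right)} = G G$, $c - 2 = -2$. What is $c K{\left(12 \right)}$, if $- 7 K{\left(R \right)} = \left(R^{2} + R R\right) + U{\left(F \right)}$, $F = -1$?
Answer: $0$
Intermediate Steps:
$c = 0$ ($c = 2 - 2 = 0$)
$U{\left(G \right)} = G^{2}$
$K{\left(R \right)} = - \frac{1}{7} - \frac{2 R^{2}}{7}$ ($K{\left(R \right)} = - \frac{\left(R^{2} + R R\right) + \left(-1\right)^{2}}{7} = - \frac{\left(R^{2} + R^{2}\right) + 1}{7} = - \frac{2 R^{2} + 1}{7} = - \frac{1 + 2 R^{2}}{7} = - \frac{1}{7} - \frac{2 R^{2}}{7}$)
$c K{\left(12 \right)} = 0 \left(- \frac{1}{7} - \frac{2 \cdot 12^{2}}{7}\right) = 0 \left(- \frac{1}{7} - \frac{288}{7}\right) = 0 \left(- \frac{289}{7}\right) = 0$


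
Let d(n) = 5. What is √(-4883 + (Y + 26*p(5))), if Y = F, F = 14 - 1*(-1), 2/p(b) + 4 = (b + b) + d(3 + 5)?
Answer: 6*I*√16346/11 ≈ 69.737*I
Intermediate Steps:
p(b) = 2/(1 + 2*b) (p(b) = 2/(-4 + ((b + b) + 5)) = 2/(-4 + (2*b + 5)) = 2/(-4 + (5 + 2*b)) = 2/(1 + 2*b))
F = 15 (F = 14 + 1 = 15)
Y = 15
√(-4883 + (Y + 26*p(5))) = √(-4883 + (15 + 26*(2/(1 + 2*5)))) = √(-4883 + (15 + 26*(2/(1 + 10)))) = √(-4883 + (15 + 26*(2/11))) = √(-4883 + (15 + 52/11)) = √(-4883 + 217/11) = √(-53496/11) = 6*I*√16346/11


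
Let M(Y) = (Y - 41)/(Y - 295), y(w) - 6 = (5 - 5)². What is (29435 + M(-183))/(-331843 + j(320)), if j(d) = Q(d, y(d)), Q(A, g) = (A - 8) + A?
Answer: -7035077/79159429 ≈ -0.088872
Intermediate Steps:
y(w) = 6 (y(w) = 6 + (5 - 5)² = 6 + 0² = 6 + 0 = 6)
Q(A, g) = -8 + 2*A (Q(A, g) = (-8 + A) + A = -8 + 2*A)
M(Y) = (-41 + Y)/(-295 + Y)
j(d) = -8 + 2*d
(29435 + M(-183))/(-331843 + j(320)) = (29435 + (-41 - 183)/(-295 - 183))/(-331843 + (-8 + 2*320)) = (29435 - 224/(-478))/(-331843 + (-8 + 640)) = (29435 - 1/478*(-224))/(-331843 + 632) = (29435 + 112/239)/(-331211) = (7035077/239)*(-1/331211) = -7035077/79159429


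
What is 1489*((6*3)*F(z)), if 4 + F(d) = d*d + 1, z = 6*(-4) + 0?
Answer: 15357546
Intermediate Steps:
z = -24 (z = -24 + 0 = -24)
F(d) = -3 + d**2 (F(d) = -4 + (d*d + 1) = -4 + (d**2 + 1) = -4 + (1 + d**2) = -3 + d**2)
1489*((6*3)*F(z)) = 1489*((6*3)*(-3 + (-24)**2)) = 1489*(18*(-3 + 576)) = 1489*(18*573) = 1489*10314 = 15357546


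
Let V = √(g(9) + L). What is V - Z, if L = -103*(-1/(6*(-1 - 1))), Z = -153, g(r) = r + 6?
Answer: 153 + √231/6 ≈ 155.53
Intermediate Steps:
g(r) = 6 + r
L = -103/12 (L = -103/((-2*(-6))) = -103/12 ≈ -8.5833)
V = √231/6 (V = √((6 + 9) - 103/12) = √(15 - 103/12) = √(77/12) = √231/6 ≈ 2.5331)
V - Z = √231/6 - 1*(-153) = √231/6 + 153 = 153 + √231/6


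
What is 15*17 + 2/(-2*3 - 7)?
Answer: 3313/13 ≈ 254.85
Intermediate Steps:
15*17 + 2/(-2*3 - 7) = 255 + 2/(-6 - 7) = 255 + 2/(-13) = 255 - 1/13*2 = 255 - 2/13 = 3313/13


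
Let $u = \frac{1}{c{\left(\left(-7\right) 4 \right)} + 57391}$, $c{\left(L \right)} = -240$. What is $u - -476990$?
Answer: $\frac{27260455491}{57151} \approx 4.7699 \cdot 10^{5}$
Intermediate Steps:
$u = \frac{1}{57151}$ ($u = \frac{1}{-240 + 57391} = \frac{1}{57151} \approx 1.7498 \cdot 10^{-5}$)
$u - -476990 = \frac{1}{57151} - -476990 = \frac{1}{57151} + 476990 = \frac{27260455491}{57151}$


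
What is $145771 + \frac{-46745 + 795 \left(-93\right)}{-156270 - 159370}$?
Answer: $\frac{1150281978}{7891} \approx 1.4577 \cdot 10^{5}$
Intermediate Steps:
$145771 + \frac{-46745 + 795 \left(-93\right)}{-156270 - 159370} = 145771 + \frac{-46745 - 73935}{-315640} = 145771 - - \frac{3017}{7891} = 145771 + \frac{3017}{7891} = \frac{1150281978}{7891}$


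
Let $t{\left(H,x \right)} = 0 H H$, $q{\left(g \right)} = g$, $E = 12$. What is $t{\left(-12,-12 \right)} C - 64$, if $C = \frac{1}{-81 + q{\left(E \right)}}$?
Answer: $-64$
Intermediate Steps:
$C = - \frac{1}{69}$ ($C = \frac{1}{-81 + 12} = \frac{1}{-69} = - \frac{1}{69} \approx -0.014493$)
$t{\left(H,x \right)} = 0$ ($t{\left(H,x \right)} = 0 H = 0$)
$t{\left(-12,-12 \right)} C - 64 = 0 \left(- \frac{1}{69}\right) - 64 = 0 - 64 = -64$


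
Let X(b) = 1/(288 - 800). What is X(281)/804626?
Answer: -1/411968512 ≈ -2.4274e-9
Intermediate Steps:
X(b) = -1/512 (X(b) = 1/(-512) = -1/512)
X(281)/804626 = -1/512/804626 = -1/512*1/804626 = -1/411968512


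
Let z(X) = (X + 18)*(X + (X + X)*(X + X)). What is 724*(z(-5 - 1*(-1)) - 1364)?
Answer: -379376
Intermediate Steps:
z(X) = (18 + X)*(X + 4*X²) (z(X) = (18 + X)*(X + (2*X)*(2*X)) = (18 + X)*(X + 4*X²))
724*(z(-5 - 1*(-1)) - 1364) = 724*((-5 - 1*(-1))*(18 + 4*(-5 - 1*(-1))² + 73*(-5 - 1*(-1))) - 1364) = 724*((-5 + 1)*(18 + 4*(-5 + 1)² + 73*(-5 + 1)) - 1364) = 724*(-4*(18 + 4*(-4)² + 73*(-4)) - 1364) = 724*(-4*(18 + 4*16 - 292) - 1364) = 724*(-4*(18 + 64 - 292) - 1364) = 724*(-4*(-210) - 1364) = 724*(840 - 1364) = 724*(-524) = -379376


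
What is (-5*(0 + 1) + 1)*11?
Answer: -44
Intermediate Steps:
(-5*(0 + 1) + 1)*11 = (-5*1 + 1)*11 = (-5 + 1)*11 = -4*11 = -44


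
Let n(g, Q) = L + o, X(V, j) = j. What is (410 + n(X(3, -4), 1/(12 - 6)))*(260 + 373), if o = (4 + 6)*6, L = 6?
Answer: 301308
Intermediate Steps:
o = 60 (o = 10*6 = 60)
n(g, Q) = 66 (n(g, Q) = 6 + 60 = 66)
(410 + n(X(3, -4), 1/(12 - 6)))*(260 + 373) = (410 + 66)*(260 + 373) = 476*633 = 301308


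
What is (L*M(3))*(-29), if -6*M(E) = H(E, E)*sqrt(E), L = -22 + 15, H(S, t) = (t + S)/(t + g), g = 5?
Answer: -203*sqrt(3)/8 ≈ -43.951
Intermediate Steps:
H(S, t) = (S + t)/(5 + t) (H(S, t) = (t + S)/(t + 5) = (S + t)/(5 + t))
L = -7
M(E) = -E**(3/2)/(3*(5 + E)) (M(E) = -(E + E)/(5 + E)*sqrt(E)/6 = -(2*E)/(5 + E)*sqrt(E)/6 = -2*E/(5 + E)*sqrt(E)/6 = -E**(3/2)/(3*(5 + E)))
(L*M(3))*(-29) = -(-7)*3**(3/2)/(15 + 3*3)*(-29) = -(-7)*3*sqrt(3)/(15 + 9)*(-29) = -(-7)*3*sqrt(3)/24*(-29) = -(-7)*sqrt(3)/8*(-29) = (7*sqrt(3)/8)*(-29) = -203*sqrt(3)/8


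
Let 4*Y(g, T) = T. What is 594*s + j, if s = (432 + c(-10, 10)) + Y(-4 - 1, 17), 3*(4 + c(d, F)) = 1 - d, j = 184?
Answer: 518237/2 ≈ 2.5912e+5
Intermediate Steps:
Y(g, T) = T/4
c(d, F) = -11/3 - d/3 (c(d, F) = -4 + (1 - d)/3 = -4 + (1/3 - d/3) = -11/3 - d/3)
s = 5231/12 (s = (432 + (-11/3 - 1/3*(-10))) + (1/4)*17 = (432 + (-11/3 + 10/3)) + 17/4 = (432 - 1/3) + 17/4 = 1295/3 + 17/4 = 5231/12 ≈ 435.92)
594*s + j = 594*(5231/12) + 184 = 517869/2 + 184 = 518237/2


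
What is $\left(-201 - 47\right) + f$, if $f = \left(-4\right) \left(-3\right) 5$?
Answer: $-188$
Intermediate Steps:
$f = 60$ ($f = 12 \cdot 5 = 60$)
$\left(-201 - 47\right) + f = \left(-201 - 47\right) + 60 = -248 + 60 = -188$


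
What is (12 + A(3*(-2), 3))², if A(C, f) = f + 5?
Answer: 400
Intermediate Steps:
A(C, f) = 5 + f
(12 + A(3*(-2), 3))² = (12 + (5 + 3))² = (12 + 8)² = 20² = 400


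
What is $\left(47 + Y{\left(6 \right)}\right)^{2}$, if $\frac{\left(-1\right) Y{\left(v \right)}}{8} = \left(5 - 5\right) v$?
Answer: $2209$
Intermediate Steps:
$Y{\left(v \right)} = 0$ ($Y{\left(v \right)} = - 8 \left(5 - 5\right) v = - 8 \cdot 0 v = \left(-8\right) 0 = 0$)
$\left(47 + Y{\left(6 \right)}\right)^{2} = \left(47 + 0\right)^{2} = 47^{2} = 2209$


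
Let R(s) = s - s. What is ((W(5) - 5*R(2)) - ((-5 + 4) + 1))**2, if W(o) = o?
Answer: 25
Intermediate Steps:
R(s) = 0
((W(5) - 5*R(2)) - ((-5 + 4) + 1))**2 = ((5 - 5*0) - ((-5 + 4) + 1))**2 = ((5 + 0) - (-1 + 1))**2 = (5 - 1*0)**2 = (5 + 0)**2 = 5**2 = 25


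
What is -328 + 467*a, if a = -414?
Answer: -193666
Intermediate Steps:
-328 + 467*a = -328 + 467*(-414) = -328 - 193338 = -193666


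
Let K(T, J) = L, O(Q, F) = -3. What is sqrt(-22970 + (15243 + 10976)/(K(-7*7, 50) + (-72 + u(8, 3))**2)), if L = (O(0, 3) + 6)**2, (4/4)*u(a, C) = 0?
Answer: I*sqrt(68811283807)/1731 ≈ 151.54*I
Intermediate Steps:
u(a, C) = 0
L = 9 (L = (-3 + 6)**2 = 3**2 = 9)
K(T, J) = 9
sqrt(-22970 + (15243 + 10976)/(K(-7*7, 50) + (-72 + u(8, 3))**2)) = sqrt(-22970 + (15243 + 10976)/(9 + (-72 + 0)**2)) = sqrt(-22970 + 26219/(9 + (-72)**2)) = sqrt(-22970 + 26219/(9 + 5184)) = sqrt(-22970 + 26219/5193) = sqrt(-119256991/5193) = I*sqrt(68811283807)/1731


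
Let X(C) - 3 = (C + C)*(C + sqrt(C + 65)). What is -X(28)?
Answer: -1571 - 56*sqrt(93) ≈ -2111.0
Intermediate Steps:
X(C) = 3 + 2*C*(C + sqrt(65 + C)) (X(C) = 3 + (C + C)*(C + sqrt(C + 65)) = 3 + (2*C)*(C + sqrt(65 + C)) = 3 + 2*C*(C + sqrt(65 + C)))
-X(28) = -(3 + 2*28**2 + 2*28*sqrt(65 + 28)) = -(3 + 2*784 + 2*28*sqrt(93)) = -(3 + 1568 + 56*sqrt(93)) = -(1571 + 56*sqrt(93)) = -1571 - 56*sqrt(93)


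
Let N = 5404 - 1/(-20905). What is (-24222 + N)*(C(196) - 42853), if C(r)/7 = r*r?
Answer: -88929415341051/20905 ≈ -4.2540e+9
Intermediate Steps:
C(r) = 7*r² (C(r) = 7*(r*r) = 7*r²)
N = 112970621/20905 (N = 5404 - 1*(-1/20905) = 5404 + 1/20905 = 112970621/20905 ≈ 5404.0)
(-24222 + N)*(C(196) - 42853) = (-24222 + 112970621/20905)*(7*196² - 42853) = -393390289*(7*38416 - 42853)/20905 = -393390289*(268912 - 42853)/20905 = -393390289/20905*226059 = -88929415341051/20905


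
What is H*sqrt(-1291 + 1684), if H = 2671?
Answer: 2671*sqrt(393) ≈ 52951.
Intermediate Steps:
H*sqrt(-1291 + 1684) = 2671*sqrt(-1291 + 1684) = 2671*sqrt(393)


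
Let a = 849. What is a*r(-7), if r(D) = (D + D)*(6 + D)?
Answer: 11886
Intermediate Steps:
r(D) = 2*D*(6 + D) (r(D) = (2*D)*(6 + D) = 2*D*(6 + D))
a*r(-7) = 849*(2*(-7)*(6 - 7)) = 849*(2*(-7)*(-1)) = 849*14 = 11886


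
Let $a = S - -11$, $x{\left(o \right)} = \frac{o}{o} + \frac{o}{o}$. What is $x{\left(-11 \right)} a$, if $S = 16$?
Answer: $54$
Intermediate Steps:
$x{\left(o \right)} = 2$ ($x{\left(o \right)} = 1 + 1 = 2$)
$a = 27$ ($a = 16 - -11 = 16 + 11 = 27$)
$x{\left(-11 \right)} a = 2 \cdot 27 = 54$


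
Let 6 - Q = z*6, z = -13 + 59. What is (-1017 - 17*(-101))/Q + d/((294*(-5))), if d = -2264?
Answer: -6962/6615 ≈ -1.0525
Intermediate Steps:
z = 46
Q = -270 (Q = 6 - 46*6 = 6 - 1*276 = 6 - 276 = -270)
(-1017 - 17*(-101))/Q + d/((294*(-5))) = (-1017 - 17*(-101))/(-270) - 2264/(294*(-5)) = (-1017 - 1*(-1717))*(-1/270) - 2264/(-1470) = (-1017 + 1717)*(-1/270) - 2264*(-1/1470) = 700*(-1/270) + 1132/735 = -70/27 + 1132/735 = -6962/6615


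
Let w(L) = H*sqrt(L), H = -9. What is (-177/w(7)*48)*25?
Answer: 23600*sqrt(7)/7 ≈ 8920.0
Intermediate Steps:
w(L) = -9*sqrt(L)
(-177/w(7)*48)*25 = (-177*(-sqrt(7)/63)*48)*25 = (-(-59)*sqrt(7)/21*48)*25 = ((59*sqrt(7)/21)*48)*25 = (944*sqrt(7)/7)*25 = 23600*sqrt(7)/7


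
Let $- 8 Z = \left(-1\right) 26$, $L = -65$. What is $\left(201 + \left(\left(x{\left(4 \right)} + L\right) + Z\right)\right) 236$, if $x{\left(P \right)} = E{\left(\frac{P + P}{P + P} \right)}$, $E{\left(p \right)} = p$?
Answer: $33099$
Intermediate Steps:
$Z = \frac{13}{4}$ ($Z = - \frac{\left(-1\right) 26}{8} = \left(- \frac{1}{8}\right) \left(-26\right) = \frac{13}{4} \approx 3.25$)
$x{\left(P \right)} = 1$ ($x{\left(P \right)} = \frac{P + P}{P + P} = \frac{2 P}{2 P} = 2 P \frac{1}{2 P} = 1$)
$\left(201 + \left(\left(x{\left(4 \right)} + L\right) + Z\right)\right) 236 = \left(201 + \left(\left(1 - 65\right) + \frac{13}{4}\right)\right) 236 = \left(201 + \left(-64 + \frac{13}{4}\right)\right) 236 = \left(201 - \frac{243}{4}\right) 236 = \frac{561}{4} \cdot 236 = 33099$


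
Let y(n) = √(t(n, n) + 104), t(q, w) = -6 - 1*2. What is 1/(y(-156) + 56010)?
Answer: 9335/522853334 - √6/784280001 ≈ 1.7851e-5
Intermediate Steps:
t(q, w) = -8 (t(q, w) = -6 - 2 = -8)
y(n) = 4*√6 (y(n) = √(-8 + 104) = √96 = 4*√6)
1/(y(-156) + 56010) = 1/(4*√6 + 56010) = 1/(56010 + 4*√6)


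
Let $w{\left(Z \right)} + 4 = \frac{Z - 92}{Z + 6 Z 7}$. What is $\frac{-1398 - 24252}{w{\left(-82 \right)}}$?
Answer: $\frac{9044190}{1393} \approx 6492.6$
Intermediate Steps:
$w{\left(Z \right)} = -4 + \frac{-92 + Z}{43 Z}$ ($w{\left(Z \right)} = -4 + \frac{Z - 92}{Z + 6 Z 7} = -4 + \frac{-92 + Z}{Z + 42 Z} = -4 + \frac{-92 + Z}{43 Z}$)
$\frac{-1398 - 24252}{w{\left(-82 \right)}} = \frac{-1398 - 24252}{\frac{1}{43} \frac{1}{-82} \left(-92 - -14022\right)} = \frac{-1398 - 24252}{\frac{1}{43} \left(- \frac{1}{82}\right) \left(-92 + 14022\right)} = - \frac{25650}{\frac{1}{43} \left(- \frac{1}{82}\right) 13930} = - \frac{25650}{- \frac{6965}{1763}} = \left(-25650\right) \left(- \frac{1763}{6965}\right) = \frac{9044190}{1393}$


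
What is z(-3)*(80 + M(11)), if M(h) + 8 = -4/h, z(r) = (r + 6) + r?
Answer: 0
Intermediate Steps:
z(r) = 6 + 2*r (z(r) = (6 + r) + r = 6 + 2*r)
M(h) = -8 - 4/h
z(-3)*(80 + M(11)) = (6 + 2*(-3))*(80 + (-8 - 4/11)) = (6 - 6)*(80 + (-8 - 4*1/11)) = 0*(80 + (-8 - 4/11)) = 0*(80 - 92/11) = 0*(788/11) = 0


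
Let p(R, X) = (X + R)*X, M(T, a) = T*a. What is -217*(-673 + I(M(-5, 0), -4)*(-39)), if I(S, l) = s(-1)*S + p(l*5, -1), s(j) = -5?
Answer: 323764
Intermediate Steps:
p(R, X) = X*(R + X) (p(R, X) = (R + X)*X = X*(R + X))
I(S, l) = 1 - 5*S - 5*l (I(S, l) = -5*S - (l*5 - 1) = -5*S - (5*l - 1) = -5*S - (-1 + 5*l) = -5*S + (1 - 5*l) = 1 - 5*S - 5*l)
-217*(-673 + I(M(-5, 0), -4)*(-39)) = -217*(-673 + (1 - (-25)*0 - 5*(-4))*(-39)) = -217*(-673 + (1 - 5*0 + 20)*(-39)) = -217*(-673 + (1 + 0 + 20)*(-39)) = -217*(-673 + 21*(-39)) = -217*(-673 - 819) = -217*(-1492) = 323764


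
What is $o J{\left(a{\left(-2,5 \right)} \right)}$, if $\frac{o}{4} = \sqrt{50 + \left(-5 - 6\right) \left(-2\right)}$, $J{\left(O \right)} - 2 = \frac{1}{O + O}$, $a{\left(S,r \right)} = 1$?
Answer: $60 \sqrt{2} \approx 84.853$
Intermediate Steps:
$J{\left(O \right)} = 2 + \frac{1}{2 O}$ ($J{\left(O \right)} = 2 + \frac{1}{O + O} = 2 + \frac{1}{2 O}$)
$o = 24 \sqrt{2}$ ($o = 4 \sqrt{50 + \left(-5 - 6\right) \left(-2\right)} = 4 \sqrt{50 - -22} = 4 \sqrt{50 + 22} = 4 \sqrt{72} = 4 \cdot 6 \sqrt{2} = 24 \sqrt{2} \approx 33.941$)
$o J{\left(a{\left(-2,5 \right)} \right)} = 24 \sqrt{2} \left(2 + \frac{1}{2 \cdot 1}\right) = 24 \sqrt{2} \left(2 + \frac{1}{2} \cdot 1\right) = 24 \sqrt{2} \left(2 + \frac{1}{2}\right) = 24 \sqrt{2} \cdot \frac{5}{2} = 60 \sqrt{2}$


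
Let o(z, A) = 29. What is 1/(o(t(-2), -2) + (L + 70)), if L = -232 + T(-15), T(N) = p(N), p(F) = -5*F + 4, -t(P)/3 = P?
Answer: -1/54 ≈ -0.018519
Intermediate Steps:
t(P) = -3*P
p(F) = 4 - 5*F
T(N) = 4 - 5*N
L = -153 (L = -232 + (4 - 5*(-15)) = -232 + (4 + 75) = -232 + 79 = -153)
1/(o(t(-2), -2) + (L + 70)) = 1/(29 + (-153 + 70)) = 1/(29 - 83) = 1/(-54) = -1/54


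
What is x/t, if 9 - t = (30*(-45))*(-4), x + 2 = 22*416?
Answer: -3050/1797 ≈ -1.6973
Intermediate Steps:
x = 9150 (x = -2 + 22*416 = -2 + 9152 = 9150)
t = -5391 (t = 9 - 30*(-45)*(-4) = 9 - (-1350)*(-4) = 9 - 1*5400 = 9 - 5400 = -5391)
x/t = 9150/(-5391) = 9150*(-1/5391) = -3050/1797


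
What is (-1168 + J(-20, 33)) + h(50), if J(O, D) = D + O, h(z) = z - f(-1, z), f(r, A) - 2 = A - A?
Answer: -1107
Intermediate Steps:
f(r, A) = 2 (f(r, A) = 2 + (A - A) = 2 + 0 = 2)
h(z) = -2 + z (h(z) = z - 1*2 = z - 2 = -2 + z)
(-1168 + J(-20, 33)) + h(50) = (-1168 + (33 - 20)) + (-2 + 50) = (-1168 + 13) + 48 = -1155 + 48 = -1107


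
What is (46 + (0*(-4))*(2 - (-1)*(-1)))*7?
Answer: 322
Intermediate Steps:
(46 + (0*(-4))*(2 - (-1)*(-1)))*7 = (46 + 0*(2 - 1*1))*7 = (46 + 0*(2 - 1))*7 = (46 + 0*1)*7 = (46 + 0)*7 = 46*7 = 322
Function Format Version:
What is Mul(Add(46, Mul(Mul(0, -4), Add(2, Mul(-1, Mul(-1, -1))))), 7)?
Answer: 322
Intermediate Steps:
Mul(Add(46, Mul(Mul(0, -4), Add(2, Mul(-1, Mul(-1, -1))))), 7) = Mul(Add(46, Mul(0, Add(2, Mul(-1, 1)))), 7) = Mul(Add(46, Mul(0, Add(2, -1))), 7) = Mul(Add(46, Mul(0, 1)), 7) = Mul(Add(46, 0), 7) = Mul(46, 7) = 322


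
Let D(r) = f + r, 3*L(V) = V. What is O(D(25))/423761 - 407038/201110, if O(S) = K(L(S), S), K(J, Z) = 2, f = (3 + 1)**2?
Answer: -6634093373/3277791335 ≈ -2.0240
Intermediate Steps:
L(V) = V/3
f = 16 (f = 4**2 = 16)
D(r) = 16 + r
O(S) = 2
O(D(25))/423761 - 407038/201110 = 2/423761 - 407038/201110 = 2*(1/423761) - 407038*1/201110 = 2/423761 - 203519/100555 = -6634093373/3277791335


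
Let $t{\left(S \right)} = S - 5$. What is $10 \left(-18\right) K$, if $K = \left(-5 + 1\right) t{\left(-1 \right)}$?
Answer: $-4320$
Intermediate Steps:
$t{\left(S \right)} = -5 + S$ ($t{\left(S \right)} = S - 5 = -5 + S$)
$K = 24$ ($K = \left(-5 + 1\right) \left(-5 - 1\right) = \left(-4\right) \left(-6\right) = 24$)
$10 \left(-18\right) K = 10 \left(-18\right) 24 = \left(-180\right) 24 = -4320$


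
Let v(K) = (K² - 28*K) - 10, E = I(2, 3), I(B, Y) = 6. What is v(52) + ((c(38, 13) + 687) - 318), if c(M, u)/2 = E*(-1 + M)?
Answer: 2051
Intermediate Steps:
E = 6
c(M, u) = -12 + 12*M (c(M, u) = 2*(6*(-1 + M)) = 2*(-6 + 6*M) = -12 + 12*M)
v(K) = -10 + K² - 28*K
v(52) + ((c(38, 13) + 687) - 318) = (-10 + 52² - 28*52) + (((-12 + 12*38) + 687) - 318) = (-10 + 2704 - 1456) + (((-12 + 456) + 687) - 318) = 1238 + ((444 + 687) - 318) = 1238 + (1131 - 318) = 1238 + 813 = 2051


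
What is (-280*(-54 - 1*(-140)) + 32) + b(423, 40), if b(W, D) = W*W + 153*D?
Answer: 161001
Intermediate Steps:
b(W, D) = W² + 153*D
(-280*(-54 - 1*(-140)) + 32) + b(423, 40) = (-280*(-54 - 1*(-140)) + 32) + (423² + 153*40) = (-280*(-54 + 140) + 32) + (178929 + 6120) = (-280*86 + 32) + 185049 = (-24080 + 32) + 185049 = -24048 + 185049 = 161001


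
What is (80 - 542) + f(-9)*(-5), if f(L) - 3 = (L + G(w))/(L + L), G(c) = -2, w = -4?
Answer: -8641/18 ≈ -480.06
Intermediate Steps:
f(L) = 3 + (-2 + L)/(2*L) (f(L) = 3 + (L - 2)/(L + L) = 3 + (-2 + L)/((2*L)) = 3 + (-2 + L)*(1/(2*L)) = 3 + (-2 + L)/(2*L))
(80 - 542) + f(-9)*(-5) = (80 - 542) + (7/2 - 1/(-9))*(-5) = -462 + (7/2 - 1*(-1/9))*(-5) = -462 + (7/2 + 1/9)*(-5) = -462 + (65/18)*(-5) = -462 - 325/18 = -8641/18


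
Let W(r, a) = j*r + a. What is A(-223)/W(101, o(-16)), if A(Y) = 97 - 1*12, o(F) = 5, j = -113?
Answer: -85/11408 ≈ -0.0074509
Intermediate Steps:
W(r, a) = a - 113*r (W(r, a) = -113*r + a = a - 113*r)
A(Y) = 85 (A(Y) = 97 - 12 = 85)
A(-223)/W(101, o(-16)) = 85/(5 - 113*101) = 85/(5 - 11413) = 85/(-11408) = 85*(-1/11408) = -85/11408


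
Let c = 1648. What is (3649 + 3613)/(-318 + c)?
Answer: 3631/665 ≈ 5.4602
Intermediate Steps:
(3649 + 3613)/(-318 + c) = (3649 + 3613)/(-318 + 1648) = 7262/1330 = 7262*(1/1330) = 3631/665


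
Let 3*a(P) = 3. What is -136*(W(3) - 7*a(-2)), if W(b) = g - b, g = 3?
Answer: 952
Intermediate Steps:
a(P) = 1 (a(P) = (⅓)*3 = 1)
W(b) = 3 - b
-136*(W(3) - 7*a(-2)) = -136*((3 - 1*3) - 7*1) = -136*((3 - 3) - 7) = -136*(0 - 7) = -136*(-7) = 952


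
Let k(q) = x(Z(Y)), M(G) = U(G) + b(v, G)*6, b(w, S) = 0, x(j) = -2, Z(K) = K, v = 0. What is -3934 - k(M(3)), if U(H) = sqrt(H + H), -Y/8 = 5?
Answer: -3932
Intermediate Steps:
Y = -40 (Y = -8*5 = -40)
U(H) = sqrt(2)*sqrt(H) (U(H) = sqrt(2*H) = sqrt(2)*sqrt(H))
M(G) = sqrt(2)*sqrt(G) (M(G) = sqrt(2)*sqrt(G) + 0*6 = sqrt(2)*sqrt(G) + 0 = sqrt(2)*sqrt(G))
k(q) = -2
-3934 - k(M(3)) = -3934 - 1*(-2) = -3934 + 2 = -3932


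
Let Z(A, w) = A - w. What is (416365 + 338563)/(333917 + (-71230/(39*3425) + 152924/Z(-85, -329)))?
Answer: 615120996360/272588312057 ≈ 2.2566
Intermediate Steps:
(416365 + 338563)/(333917 + (-71230/(39*3425) + 152924/Z(-85, -329))) = (416365 + 338563)/(333917 + (-71230/(39*3425) + 152924/(-85 - 1*(-329)))) = 754928/(333917 + (-71230/133575 + 152924/(-85 + 329))) = 754928/(333917 + (-71230*1/133575 + 152924/244)) = 754928/(333917 + (-14246/26715 + 152924*(1/244))) = 754928/(333917 + (-14246/26715 + 38231/61)) = 754928/(333917 + 1020472159/1629615) = 754928/(545176624114/1629615) = 754928*(1629615/545176624114) = 615120996360/272588312057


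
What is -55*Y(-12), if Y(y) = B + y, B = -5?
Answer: 935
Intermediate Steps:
Y(y) = -5 + y
-55*Y(-12) = -55*(-5 - 12) = -55*(-17) = 935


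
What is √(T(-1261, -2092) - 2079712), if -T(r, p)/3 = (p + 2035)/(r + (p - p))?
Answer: I*√3306993940783/1261 ≈ 1442.1*I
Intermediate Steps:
T(r, p) = -3*(2035 + p)/r (T(r, p) = -3*(p + 2035)/(r + (p - p)) = -3*(2035 + p)/(r + 0) = -3*(2035 + p)/r)
√(T(-1261, -2092) - 2079712) = √(3*(-2035 - 1*(-2092))/(-1261) - 2079712) = √(3*(-1/1261)*(-2035 + 2092) - 2079712) = √(3*(-1/1261)*57 - 2079712) = √(-171/1261 - 2079712) = √(-2622517003/1261) = I*√3306993940783/1261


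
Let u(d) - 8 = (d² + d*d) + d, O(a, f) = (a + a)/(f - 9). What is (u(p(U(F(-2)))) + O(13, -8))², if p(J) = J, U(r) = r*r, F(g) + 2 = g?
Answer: 82555396/289 ≈ 2.8566e+5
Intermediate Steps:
O(a, f) = 2*a/(-9 + f) (O(a, f) = (2*a)/(-9 + f) = 2*a/(-9 + f))
F(g) = -2 + g
U(r) = r²
u(d) = 8 + d + 2*d² (u(d) = 8 + ((d² + d*d) + d) = 8 + ((d² + d²) + d) = 8 + (2*d² + d) = 8 + (d + 2*d²) = 8 + d + 2*d²)
(u(p(U(F(-2)))) + O(13, -8))² = ((8 + (-2 - 2)² + 2*((-2 - 2)²)²) + 2*13/(-9 - 8))² = ((8 + (-4)² + 2*((-4)²)²) + 2*13/(-17))² = ((8 + 16 + 2*16²) + 2*13*(-1/17))² = ((8 + 16 + 2*256) - 26/17)² = ((8 + 16 + 512) - 26/17)² = (536 - 26/17)² = (9086/17)² = 82555396/289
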